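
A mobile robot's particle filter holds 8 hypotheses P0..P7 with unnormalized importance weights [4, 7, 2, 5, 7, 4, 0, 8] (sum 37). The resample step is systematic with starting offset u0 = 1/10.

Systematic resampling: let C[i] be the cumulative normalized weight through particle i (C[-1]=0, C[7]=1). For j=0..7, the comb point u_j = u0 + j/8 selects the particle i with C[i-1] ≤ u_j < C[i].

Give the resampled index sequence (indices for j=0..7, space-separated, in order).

0 1 2 3 4 5 7 7

C = [4/37, 11/37, 13/37, 18/37, 25/37, 29/37, 29/37, 1]
j=0: u_0=1/10 ∈ [0, 4/37) → index 0
j=1: u_1=9/40 ∈ [4/37, 11/37) → index 1
j=2: u_2=7/20 ∈ [11/37, 13/37) → index 2
j=3: u_3=19/40 ∈ [13/37, 18/37) → index 3
j=4: u_4=3/5 ∈ [18/37, 25/37) → index 4
j=5: u_5=29/40 ∈ [25/37, 29/37) → index 5
j=6: u_6=17/20 ∈ [29/37, 1) → index 7
j=7: u_7=39/40 ∈ [29/37, 1) → index 7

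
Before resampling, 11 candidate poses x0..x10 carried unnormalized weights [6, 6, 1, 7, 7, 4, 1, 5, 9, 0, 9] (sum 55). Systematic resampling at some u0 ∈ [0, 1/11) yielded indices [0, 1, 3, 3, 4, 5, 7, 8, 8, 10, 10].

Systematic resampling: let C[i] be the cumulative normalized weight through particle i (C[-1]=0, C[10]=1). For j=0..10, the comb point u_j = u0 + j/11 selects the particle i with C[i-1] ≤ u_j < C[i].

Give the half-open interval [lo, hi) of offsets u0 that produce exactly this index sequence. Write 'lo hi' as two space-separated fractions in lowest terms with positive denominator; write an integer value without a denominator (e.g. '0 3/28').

3/55 1/11

C = [6/55, 12/55, 13/55, 4/11, 27/55, 31/55, 32/55, 37/55, 46/55, 46/55, 1]
j=0 picked index 0: u0 ∈ [0, 6/55)
j=1 picked index 1: u0 ∈ [1/55, 7/55)
j=2 picked index 3: u0 ∈ [3/55, 2/11)
j=3 picked index 3: u0 ∈ [-2/55, 1/11)
j=4 picked index 4: u0 ∈ [0, 7/55)
j=5 picked index 5: u0 ∈ [2/55, 6/55)
j=6 picked index 7: u0 ∈ [2/55, 7/55)
j=7 picked index 8: u0 ∈ [2/55, 1/5)
j=8 picked index 8: u0 ∈ [-3/55, 6/55)
j=9 picked index 10: u0 ∈ [1/55, 2/11)
j=10 picked index 10: u0 ∈ [-4/55, 1/11)
intersection: [3/55, 1/11)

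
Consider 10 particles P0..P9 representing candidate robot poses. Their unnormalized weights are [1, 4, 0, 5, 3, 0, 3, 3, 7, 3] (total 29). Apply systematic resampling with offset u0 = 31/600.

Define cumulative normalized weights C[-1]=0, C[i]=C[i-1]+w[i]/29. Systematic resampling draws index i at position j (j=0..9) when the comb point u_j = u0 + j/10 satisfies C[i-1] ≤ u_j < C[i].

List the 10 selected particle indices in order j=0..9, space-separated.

1 1 3 4 6 6 7 8 8 9

C = [1/29, 5/29, 5/29, 10/29, 13/29, 13/29, 16/29, 19/29, 26/29, 1]
j=0: u_0=31/600 ∈ [1/29, 5/29) → index 1
j=1: u_1=91/600 ∈ [1/29, 5/29) → index 1
j=2: u_2=151/600 ∈ [5/29, 10/29) → index 3
j=3: u_3=211/600 ∈ [10/29, 13/29) → index 4
j=4: u_4=271/600 ∈ [13/29, 16/29) → index 6
j=5: u_5=331/600 ∈ [13/29, 16/29) → index 6
j=6: u_6=391/600 ∈ [16/29, 19/29) → index 7
j=7: u_7=451/600 ∈ [19/29, 26/29) → index 8
j=8: u_8=511/600 ∈ [19/29, 26/29) → index 8
j=9: u_9=571/600 ∈ [26/29, 1) → index 9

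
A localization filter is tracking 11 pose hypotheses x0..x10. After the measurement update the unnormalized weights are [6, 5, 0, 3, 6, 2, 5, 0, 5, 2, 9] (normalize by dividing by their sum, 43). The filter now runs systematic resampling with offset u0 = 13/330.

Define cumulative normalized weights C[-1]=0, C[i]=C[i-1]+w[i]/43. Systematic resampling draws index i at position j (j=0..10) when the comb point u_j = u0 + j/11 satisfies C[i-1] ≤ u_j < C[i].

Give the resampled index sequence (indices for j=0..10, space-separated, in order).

0 0 1 3 4 5 6 8 9 10 10

C = [6/43, 11/43, 11/43, 14/43, 20/43, 22/43, 27/43, 27/43, 32/43, 34/43, 1]
j=0: u_0=13/330 ∈ [0, 6/43) → index 0
j=1: u_1=43/330 ∈ [0, 6/43) → index 0
j=2: u_2=73/330 ∈ [6/43, 11/43) → index 1
j=3: u_3=103/330 ∈ [11/43, 14/43) → index 3
j=4: u_4=133/330 ∈ [14/43, 20/43) → index 4
j=5: u_5=163/330 ∈ [20/43, 22/43) → index 5
j=6: u_6=193/330 ∈ [22/43, 27/43) → index 6
j=7: u_7=223/330 ∈ [27/43, 32/43) → index 8
j=8: u_8=23/30 ∈ [32/43, 34/43) → index 9
j=9: u_9=283/330 ∈ [34/43, 1) → index 10
j=10: u_10=313/330 ∈ [34/43, 1) → index 10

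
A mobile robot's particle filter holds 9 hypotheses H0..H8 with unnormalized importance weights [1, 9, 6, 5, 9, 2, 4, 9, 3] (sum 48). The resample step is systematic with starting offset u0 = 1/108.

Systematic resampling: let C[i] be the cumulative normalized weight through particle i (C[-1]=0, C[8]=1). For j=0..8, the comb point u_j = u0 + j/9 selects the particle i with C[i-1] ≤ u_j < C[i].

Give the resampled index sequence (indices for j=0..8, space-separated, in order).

0 1 2 3 4 4 6 7 7

C = [1/48, 5/24, 1/3, 7/16, 5/8, 2/3, 3/4, 15/16, 1]
j=0: u_0=1/108 ∈ [0, 1/48) → index 0
j=1: u_1=13/108 ∈ [1/48, 5/24) → index 1
j=2: u_2=25/108 ∈ [5/24, 1/3) → index 2
j=3: u_3=37/108 ∈ [1/3, 7/16) → index 3
j=4: u_4=49/108 ∈ [7/16, 5/8) → index 4
j=5: u_5=61/108 ∈ [7/16, 5/8) → index 4
j=6: u_6=73/108 ∈ [2/3, 3/4) → index 6
j=7: u_7=85/108 ∈ [3/4, 15/16) → index 7
j=8: u_8=97/108 ∈ [3/4, 15/16) → index 7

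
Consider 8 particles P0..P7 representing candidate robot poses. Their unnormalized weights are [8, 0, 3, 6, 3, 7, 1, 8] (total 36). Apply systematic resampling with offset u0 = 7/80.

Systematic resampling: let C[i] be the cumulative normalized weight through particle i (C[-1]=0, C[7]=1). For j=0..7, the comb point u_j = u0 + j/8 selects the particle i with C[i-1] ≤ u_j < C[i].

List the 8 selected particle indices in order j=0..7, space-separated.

0 0 3 3 5 5 7 7

C = [2/9, 2/9, 11/36, 17/36, 5/9, 3/4, 7/9, 1]
j=0: u_0=7/80 ∈ [0, 2/9) → index 0
j=1: u_1=17/80 ∈ [0, 2/9) → index 0
j=2: u_2=27/80 ∈ [11/36, 17/36) → index 3
j=3: u_3=37/80 ∈ [11/36, 17/36) → index 3
j=4: u_4=47/80 ∈ [5/9, 3/4) → index 5
j=5: u_5=57/80 ∈ [5/9, 3/4) → index 5
j=6: u_6=67/80 ∈ [7/9, 1) → index 7
j=7: u_7=77/80 ∈ [7/9, 1) → index 7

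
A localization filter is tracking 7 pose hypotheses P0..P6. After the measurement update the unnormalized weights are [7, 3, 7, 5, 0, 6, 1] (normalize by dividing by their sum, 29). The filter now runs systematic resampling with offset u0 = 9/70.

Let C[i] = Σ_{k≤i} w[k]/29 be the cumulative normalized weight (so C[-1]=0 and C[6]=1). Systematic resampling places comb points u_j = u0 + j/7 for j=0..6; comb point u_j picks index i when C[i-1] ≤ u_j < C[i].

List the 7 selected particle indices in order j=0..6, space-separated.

C = [7/29, 10/29, 17/29, 22/29, 22/29, 28/29, 1]
j=0: u_0=9/70 ∈ [0, 7/29) → index 0
j=1: u_1=19/70 ∈ [7/29, 10/29) → index 1
j=2: u_2=29/70 ∈ [10/29, 17/29) → index 2
j=3: u_3=39/70 ∈ [10/29, 17/29) → index 2
j=4: u_4=7/10 ∈ [17/29, 22/29) → index 3
j=5: u_5=59/70 ∈ [22/29, 28/29) → index 5
j=6: u_6=69/70 ∈ [28/29, 1) → index 6

0 1 2 2 3 5 6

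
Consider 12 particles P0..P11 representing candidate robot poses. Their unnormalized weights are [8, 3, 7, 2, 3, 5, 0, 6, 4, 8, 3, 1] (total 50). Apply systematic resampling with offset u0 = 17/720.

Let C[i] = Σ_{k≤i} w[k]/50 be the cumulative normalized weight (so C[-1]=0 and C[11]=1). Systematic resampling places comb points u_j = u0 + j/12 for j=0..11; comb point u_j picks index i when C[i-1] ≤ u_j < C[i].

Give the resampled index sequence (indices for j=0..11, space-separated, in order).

C = [4/25, 11/50, 9/25, 2/5, 23/50, 14/25, 14/25, 17/25, 19/25, 23/25, 49/50, 1]
j=0: u_0=17/720 ∈ [0, 4/25) → index 0
j=1: u_1=77/720 ∈ [0, 4/25) → index 0
j=2: u_2=137/720 ∈ [4/25, 11/50) → index 1
j=3: u_3=197/720 ∈ [11/50, 9/25) → index 2
j=4: u_4=257/720 ∈ [11/50, 9/25) → index 2
j=5: u_5=317/720 ∈ [2/5, 23/50) → index 4
j=6: u_6=377/720 ∈ [23/50, 14/25) → index 5
j=7: u_7=437/720 ∈ [14/25, 17/25) → index 7
j=8: u_8=497/720 ∈ [17/25, 19/25) → index 8
j=9: u_9=557/720 ∈ [19/25, 23/25) → index 9
j=10: u_10=617/720 ∈ [19/25, 23/25) → index 9
j=11: u_11=677/720 ∈ [23/25, 49/50) → index 10

0 0 1 2 2 4 5 7 8 9 9 10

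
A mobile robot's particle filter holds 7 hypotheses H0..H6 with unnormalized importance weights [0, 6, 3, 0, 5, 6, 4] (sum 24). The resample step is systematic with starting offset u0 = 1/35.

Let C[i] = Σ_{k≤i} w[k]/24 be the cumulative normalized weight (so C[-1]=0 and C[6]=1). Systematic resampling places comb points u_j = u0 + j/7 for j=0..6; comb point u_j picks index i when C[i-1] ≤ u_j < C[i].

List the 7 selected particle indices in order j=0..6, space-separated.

C = [0, 1/4, 3/8, 3/8, 7/12, 5/6, 1]
j=0: u_0=1/35 ∈ [0, 1/4) → index 1
j=1: u_1=6/35 ∈ [0, 1/4) → index 1
j=2: u_2=11/35 ∈ [1/4, 3/8) → index 2
j=3: u_3=16/35 ∈ [3/8, 7/12) → index 4
j=4: u_4=3/5 ∈ [7/12, 5/6) → index 5
j=5: u_5=26/35 ∈ [7/12, 5/6) → index 5
j=6: u_6=31/35 ∈ [5/6, 1) → index 6

1 1 2 4 5 5 6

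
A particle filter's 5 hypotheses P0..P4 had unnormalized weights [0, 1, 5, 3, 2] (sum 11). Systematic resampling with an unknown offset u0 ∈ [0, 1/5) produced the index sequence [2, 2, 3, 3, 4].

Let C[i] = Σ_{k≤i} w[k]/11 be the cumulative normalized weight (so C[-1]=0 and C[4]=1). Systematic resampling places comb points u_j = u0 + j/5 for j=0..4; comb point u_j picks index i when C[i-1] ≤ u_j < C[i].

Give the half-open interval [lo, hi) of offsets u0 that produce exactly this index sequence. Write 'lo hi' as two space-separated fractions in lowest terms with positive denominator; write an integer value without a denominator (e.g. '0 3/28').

C = [0, 1/11, 6/11, 9/11, 1]
j=0 picked index 2: u0 ∈ [1/11, 6/11)
j=1 picked index 2: u0 ∈ [-6/55, 19/55)
j=2 picked index 3: u0 ∈ [8/55, 23/55)
j=3 picked index 3: u0 ∈ [-3/55, 12/55)
j=4 picked index 4: u0 ∈ [1/55, 1/5)
intersection: [8/55, 1/5)

8/55 1/5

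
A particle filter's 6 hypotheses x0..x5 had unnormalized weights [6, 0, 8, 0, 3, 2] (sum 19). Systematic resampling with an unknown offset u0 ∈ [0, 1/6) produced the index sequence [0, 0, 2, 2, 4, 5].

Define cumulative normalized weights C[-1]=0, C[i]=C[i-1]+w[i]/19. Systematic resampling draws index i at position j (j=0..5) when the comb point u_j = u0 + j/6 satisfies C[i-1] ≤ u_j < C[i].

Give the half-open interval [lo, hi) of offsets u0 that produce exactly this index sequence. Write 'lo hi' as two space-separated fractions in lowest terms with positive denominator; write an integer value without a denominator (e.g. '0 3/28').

4/57 17/114

C = [6/19, 6/19, 14/19, 14/19, 17/19, 1]
j=0 picked index 0: u0 ∈ [0, 6/19)
j=1 picked index 0: u0 ∈ [-1/6, 17/114)
j=2 picked index 2: u0 ∈ [-1/57, 23/57)
j=3 picked index 2: u0 ∈ [-7/38, 9/38)
j=4 picked index 4: u0 ∈ [4/57, 13/57)
j=5 picked index 5: u0 ∈ [7/114, 1/6)
intersection: [4/57, 17/114)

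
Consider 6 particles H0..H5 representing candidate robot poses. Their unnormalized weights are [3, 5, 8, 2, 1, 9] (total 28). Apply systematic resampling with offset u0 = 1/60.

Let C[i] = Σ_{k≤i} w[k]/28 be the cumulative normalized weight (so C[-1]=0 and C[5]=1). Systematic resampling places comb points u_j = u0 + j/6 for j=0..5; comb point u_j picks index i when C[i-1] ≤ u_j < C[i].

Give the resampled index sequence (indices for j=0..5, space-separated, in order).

C = [3/28, 2/7, 4/7, 9/14, 19/28, 1]
j=0: u_0=1/60 ∈ [0, 3/28) → index 0
j=1: u_1=11/60 ∈ [3/28, 2/7) → index 1
j=2: u_2=7/20 ∈ [2/7, 4/7) → index 2
j=3: u_3=31/60 ∈ [2/7, 4/7) → index 2
j=4: u_4=41/60 ∈ [19/28, 1) → index 5
j=5: u_5=17/20 ∈ [19/28, 1) → index 5

0 1 2 2 5 5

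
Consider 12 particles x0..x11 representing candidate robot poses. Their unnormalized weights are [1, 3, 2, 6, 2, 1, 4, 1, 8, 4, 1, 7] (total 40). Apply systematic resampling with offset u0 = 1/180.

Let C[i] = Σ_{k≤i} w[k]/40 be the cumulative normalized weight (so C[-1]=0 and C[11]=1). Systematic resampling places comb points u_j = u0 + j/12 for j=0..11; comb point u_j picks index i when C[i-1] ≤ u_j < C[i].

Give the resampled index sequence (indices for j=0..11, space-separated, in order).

C = [1/40, 1/10, 3/20, 3/10, 7/20, 3/8, 19/40, 1/2, 7/10, 4/5, 33/40, 1]
j=0: u_0=1/180 ∈ [0, 1/40) → index 0
j=1: u_1=4/45 ∈ [1/40, 1/10) → index 1
j=2: u_2=31/180 ∈ [3/20, 3/10) → index 3
j=3: u_3=23/90 ∈ [3/20, 3/10) → index 3
j=4: u_4=61/180 ∈ [3/10, 7/20) → index 4
j=5: u_5=19/45 ∈ [3/8, 19/40) → index 6
j=6: u_6=91/180 ∈ [1/2, 7/10) → index 8
j=7: u_7=53/90 ∈ [1/2, 7/10) → index 8
j=8: u_8=121/180 ∈ [1/2, 7/10) → index 8
j=9: u_9=34/45 ∈ [7/10, 4/5) → index 9
j=10: u_10=151/180 ∈ [33/40, 1) → index 11
j=11: u_11=83/90 ∈ [33/40, 1) → index 11

0 1 3 3 4 6 8 8 8 9 11 11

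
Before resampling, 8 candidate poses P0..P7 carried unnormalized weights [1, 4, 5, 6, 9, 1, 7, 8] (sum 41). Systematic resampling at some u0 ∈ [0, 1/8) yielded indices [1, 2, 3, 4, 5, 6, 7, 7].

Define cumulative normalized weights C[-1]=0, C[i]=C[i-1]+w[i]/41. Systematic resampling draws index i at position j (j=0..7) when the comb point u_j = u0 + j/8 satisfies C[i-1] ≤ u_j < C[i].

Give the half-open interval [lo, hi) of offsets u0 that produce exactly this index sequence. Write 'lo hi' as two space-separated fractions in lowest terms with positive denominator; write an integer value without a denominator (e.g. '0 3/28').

C = [1/41, 5/41, 10/41, 16/41, 25/41, 26/41, 33/41, 1]
j=0 picked index 1: u0 ∈ [1/41, 5/41)
j=1 picked index 2: u0 ∈ [-1/328, 39/328)
j=2 picked index 3: u0 ∈ [-1/164, 23/164)
j=3 picked index 4: u0 ∈ [5/328, 77/328)
j=4 picked index 5: u0 ∈ [9/82, 11/82)
j=5 picked index 6: u0 ∈ [3/328, 59/328)
j=6 picked index 7: u0 ∈ [9/164, 1/4)
j=7 picked index 7: u0 ∈ [-23/328, 1/8)
intersection: [9/82, 39/328)

9/82 39/328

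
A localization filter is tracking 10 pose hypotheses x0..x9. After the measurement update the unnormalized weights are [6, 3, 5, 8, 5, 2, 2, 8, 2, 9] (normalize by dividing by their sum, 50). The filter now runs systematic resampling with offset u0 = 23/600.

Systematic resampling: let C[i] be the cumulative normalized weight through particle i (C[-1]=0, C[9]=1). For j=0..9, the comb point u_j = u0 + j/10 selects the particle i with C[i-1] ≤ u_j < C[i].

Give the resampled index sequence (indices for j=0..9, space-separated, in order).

0 1 2 3 3 4 7 7 9 9

C = [3/25, 9/50, 7/25, 11/25, 27/50, 29/50, 31/50, 39/50, 41/50, 1]
j=0: u_0=23/600 ∈ [0, 3/25) → index 0
j=1: u_1=83/600 ∈ [3/25, 9/50) → index 1
j=2: u_2=143/600 ∈ [9/50, 7/25) → index 2
j=3: u_3=203/600 ∈ [7/25, 11/25) → index 3
j=4: u_4=263/600 ∈ [7/25, 11/25) → index 3
j=5: u_5=323/600 ∈ [11/25, 27/50) → index 4
j=6: u_6=383/600 ∈ [31/50, 39/50) → index 7
j=7: u_7=443/600 ∈ [31/50, 39/50) → index 7
j=8: u_8=503/600 ∈ [41/50, 1) → index 9
j=9: u_9=563/600 ∈ [41/50, 1) → index 9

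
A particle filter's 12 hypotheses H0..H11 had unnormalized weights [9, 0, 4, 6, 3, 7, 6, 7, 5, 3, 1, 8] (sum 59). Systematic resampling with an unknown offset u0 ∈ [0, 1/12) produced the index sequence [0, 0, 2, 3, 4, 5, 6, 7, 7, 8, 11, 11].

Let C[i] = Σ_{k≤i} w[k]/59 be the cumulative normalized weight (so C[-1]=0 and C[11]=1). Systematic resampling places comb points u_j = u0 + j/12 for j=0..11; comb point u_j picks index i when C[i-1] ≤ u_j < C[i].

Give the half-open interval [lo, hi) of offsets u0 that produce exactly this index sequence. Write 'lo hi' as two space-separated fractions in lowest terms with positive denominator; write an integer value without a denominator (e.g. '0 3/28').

C = [9/59, 9/59, 13/59, 19/59, 22/59, 29/59, 35/59, 42/59, 47/59, 50/59, 51/59, 1]
j=0 picked index 0: u0 ∈ [0, 9/59)
j=1 picked index 0: u0 ∈ [-1/12, 49/708)
j=2 picked index 2: u0 ∈ [-5/354, 19/354)
j=3 picked index 3: u0 ∈ [-7/236, 17/236)
j=4 picked index 4: u0 ∈ [-2/177, 7/177)
j=5 picked index 5: u0 ∈ [-31/708, 53/708)
j=6 picked index 6: u0 ∈ [-1/118, 11/118)
j=7 picked index 7: u0 ∈ [7/708, 91/708)
j=8 picked index 7: u0 ∈ [-13/177, 8/177)
j=9 picked index 8: u0 ∈ [-9/236, 11/236)
j=10 picked index 11: u0 ∈ [11/354, 1/6)
j=11 picked index 11: u0 ∈ [-37/708, 1/12)
intersection: [11/354, 7/177)

11/354 7/177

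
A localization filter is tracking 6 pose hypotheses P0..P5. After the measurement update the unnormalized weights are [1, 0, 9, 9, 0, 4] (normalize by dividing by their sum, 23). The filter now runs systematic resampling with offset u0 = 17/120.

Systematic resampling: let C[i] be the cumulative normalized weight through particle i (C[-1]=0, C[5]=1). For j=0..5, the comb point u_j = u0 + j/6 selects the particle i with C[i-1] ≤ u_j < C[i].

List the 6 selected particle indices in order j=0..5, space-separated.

C = [1/23, 1/23, 10/23, 19/23, 19/23, 1]
j=0: u_0=17/120 ∈ [1/23, 10/23) → index 2
j=1: u_1=37/120 ∈ [1/23, 10/23) → index 2
j=2: u_2=19/40 ∈ [10/23, 19/23) → index 3
j=3: u_3=77/120 ∈ [10/23, 19/23) → index 3
j=4: u_4=97/120 ∈ [10/23, 19/23) → index 3
j=5: u_5=39/40 ∈ [19/23, 1) → index 5

2 2 3 3 3 5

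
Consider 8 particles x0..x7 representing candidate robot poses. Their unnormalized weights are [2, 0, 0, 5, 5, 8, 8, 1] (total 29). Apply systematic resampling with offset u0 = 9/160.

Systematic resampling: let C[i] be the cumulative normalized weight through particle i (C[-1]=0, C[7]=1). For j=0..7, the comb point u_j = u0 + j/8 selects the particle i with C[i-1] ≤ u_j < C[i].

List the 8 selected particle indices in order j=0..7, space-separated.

0 3 4 5 5 5 6 6

C = [2/29, 2/29, 2/29, 7/29, 12/29, 20/29, 28/29, 1]
j=0: u_0=9/160 ∈ [0, 2/29) → index 0
j=1: u_1=29/160 ∈ [2/29, 7/29) → index 3
j=2: u_2=49/160 ∈ [7/29, 12/29) → index 4
j=3: u_3=69/160 ∈ [12/29, 20/29) → index 5
j=4: u_4=89/160 ∈ [12/29, 20/29) → index 5
j=5: u_5=109/160 ∈ [12/29, 20/29) → index 5
j=6: u_6=129/160 ∈ [20/29, 28/29) → index 6
j=7: u_7=149/160 ∈ [20/29, 28/29) → index 6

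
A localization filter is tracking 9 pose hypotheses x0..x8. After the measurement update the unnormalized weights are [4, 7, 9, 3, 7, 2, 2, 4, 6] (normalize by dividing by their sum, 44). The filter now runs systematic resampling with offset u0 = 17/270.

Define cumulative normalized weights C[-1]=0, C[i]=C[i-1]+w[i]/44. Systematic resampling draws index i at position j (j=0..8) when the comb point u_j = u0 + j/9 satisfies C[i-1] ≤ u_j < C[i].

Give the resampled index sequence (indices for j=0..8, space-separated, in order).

0 1 2 2 3 4 6 7 8

C = [1/11, 1/4, 5/11, 23/44, 15/22, 8/11, 17/22, 19/22, 1]
j=0: u_0=17/270 ∈ [0, 1/11) → index 0
j=1: u_1=47/270 ∈ [1/11, 1/4) → index 1
j=2: u_2=77/270 ∈ [1/4, 5/11) → index 2
j=3: u_3=107/270 ∈ [1/4, 5/11) → index 2
j=4: u_4=137/270 ∈ [5/11, 23/44) → index 3
j=5: u_5=167/270 ∈ [23/44, 15/22) → index 4
j=6: u_6=197/270 ∈ [8/11, 17/22) → index 6
j=7: u_7=227/270 ∈ [17/22, 19/22) → index 7
j=8: u_8=257/270 ∈ [19/22, 1) → index 8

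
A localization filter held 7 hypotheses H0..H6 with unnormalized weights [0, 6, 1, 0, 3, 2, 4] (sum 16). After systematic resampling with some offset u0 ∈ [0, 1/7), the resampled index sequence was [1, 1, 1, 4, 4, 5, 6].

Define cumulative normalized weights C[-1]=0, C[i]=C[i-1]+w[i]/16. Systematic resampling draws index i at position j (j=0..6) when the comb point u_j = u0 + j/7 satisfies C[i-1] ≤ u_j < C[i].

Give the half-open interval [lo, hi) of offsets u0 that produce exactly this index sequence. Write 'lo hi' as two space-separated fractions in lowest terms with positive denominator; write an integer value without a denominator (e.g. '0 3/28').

C = [0, 3/8, 7/16, 7/16, 5/8, 3/4, 1]
j=0 picked index 1: u0 ∈ [0, 3/8)
j=1 picked index 1: u0 ∈ [-1/7, 13/56)
j=2 picked index 1: u0 ∈ [-2/7, 5/56)
j=3 picked index 4: u0 ∈ [1/112, 11/56)
j=4 picked index 4: u0 ∈ [-15/112, 3/56)
j=5 picked index 5: u0 ∈ [-5/56, 1/28)
j=6 picked index 6: u0 ∈ [-3/28, 1/7)
intersection: [1/112, 1/28)

1/112 1/28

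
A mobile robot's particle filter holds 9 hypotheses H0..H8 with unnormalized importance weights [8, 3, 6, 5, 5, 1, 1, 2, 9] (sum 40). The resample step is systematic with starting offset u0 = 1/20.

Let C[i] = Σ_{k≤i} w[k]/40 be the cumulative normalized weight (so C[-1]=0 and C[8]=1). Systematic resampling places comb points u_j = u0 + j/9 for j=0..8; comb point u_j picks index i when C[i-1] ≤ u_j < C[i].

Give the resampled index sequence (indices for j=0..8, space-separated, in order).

0 0 1 2 3 4 6 8 8

C = [1/5, 11/40, 17/40, 11/20, 27/40, 7/10, 29/40, 31/40, 1]
j=0: u_0=1/20 ∈ [0, 1/5) → index 0
j=1: u_1=29/180 ∈ [0, 1/5) → index 0
j=2: u_2=49/180 ∈ [1/5, 11/40) → index 1
j=3: u_3=23/60 ∈ [11/40, 17/40) → index 2
j=4: u_4=89/180 ∈ [17/40, 11/20) → index 3
j=5: u_5=109/180 ∈ [11/20, 27/40) → index 4
j=6: u_6=43/60 ∈ [7/10, 29/40) → index 6
j=7: u_7=149/180 ∈ [31/40, 1) → index 8
j=8: u_8=169/180 ∈ [31/40, 1) → index 8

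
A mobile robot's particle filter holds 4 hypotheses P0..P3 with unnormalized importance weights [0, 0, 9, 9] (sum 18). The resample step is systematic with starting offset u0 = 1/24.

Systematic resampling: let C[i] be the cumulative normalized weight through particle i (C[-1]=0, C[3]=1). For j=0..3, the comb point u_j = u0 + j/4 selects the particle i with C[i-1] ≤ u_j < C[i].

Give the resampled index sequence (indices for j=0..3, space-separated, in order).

2 2 3 3

C = [0, 0, 1/2, 1]
j=0: u_0=1/24 ∈ [0, 1/2) → index 2
j=1: u_1=7/24 ∈ [0, 1/2) → index 2
j=2: u_2=13/24 ∈ [1/2, 1) → index 3
j=3: u_3=19/24 ∈ [1/2, 1) → index 3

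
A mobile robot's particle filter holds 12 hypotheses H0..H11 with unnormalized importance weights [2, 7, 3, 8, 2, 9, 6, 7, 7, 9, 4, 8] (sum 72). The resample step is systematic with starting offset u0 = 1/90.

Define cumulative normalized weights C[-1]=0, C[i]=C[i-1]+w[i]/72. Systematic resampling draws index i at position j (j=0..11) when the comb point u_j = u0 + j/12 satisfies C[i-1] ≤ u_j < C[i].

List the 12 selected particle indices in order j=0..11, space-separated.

C = [1/36, 1/8, 1/6, 5/18, 11/36, 31/72, 37/72, 11/18, 17/24, 5/6, 8/9, 1]
j=0: u_0=1/90 ∈ [0, 1/36) → index 0
j=1: u_1=17/180 ∈ [1/36, 1/8) → index 1
j=2: u_2=8/45 ∈ [1/6, 5/18) → index 3
j=3: u_3=47/180 ∈ [1/6, 5/18) → index 3
j=4: u_4=31/90 ∈ [11/36, 31/72) → index 5
j=5: u_5=77/180 ∈ [11/36, 31/72) → index 5
j=6: u_6=23/45 ∈ [31/72, 37/72) → index 6
j=7: u_7=107/180 ∈ [37/72, 11/18) → index 7
j=8: u_8=61/90 ∈ [11/18, 17/24) → index 8
j=9: u_9=137/180 ∈ [17/24, 5/6) → index 9
j=10: u_10=38/45 ∈ [5/6, 8/9) → index 10
j=11: u_11=167/180 ∈ [8/9, 1) → index 11

0 1 3 3 5 5 6 7 8 9 10 11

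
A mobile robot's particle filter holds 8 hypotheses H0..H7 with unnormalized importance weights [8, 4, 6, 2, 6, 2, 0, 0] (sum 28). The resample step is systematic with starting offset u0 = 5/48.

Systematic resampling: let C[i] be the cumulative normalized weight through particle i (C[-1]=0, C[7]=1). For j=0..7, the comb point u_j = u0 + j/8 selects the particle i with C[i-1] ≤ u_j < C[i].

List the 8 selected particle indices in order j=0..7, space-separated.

C = [2/7, 3/7, 9/14, 5/7, 13/14, 1, 1, 1]
j=0: u_0=5/48 ∈ [0, 2/7) → index 0
j=1: u_1=11/48 ∈ [0, 2/7) → index 0
j=2: u_2=17/48 ∈ [2/7, 3/7) → index 1
j=3: u_3=23/48 ∈ [3/7, 9/14) → index 2
j=4: u_4=29/48 ∈ [3/7, 9/14) → index 2
j=5: u_5=35/48 ∈ [5/7, 13/14) → index 4
j=6: u_6=41/48 ∈ [5/7, 13/14) → index 4
j=7: u_7=47/48 ∈ [13/14, 1) → index 5

0 0 1 2 2 4 4 5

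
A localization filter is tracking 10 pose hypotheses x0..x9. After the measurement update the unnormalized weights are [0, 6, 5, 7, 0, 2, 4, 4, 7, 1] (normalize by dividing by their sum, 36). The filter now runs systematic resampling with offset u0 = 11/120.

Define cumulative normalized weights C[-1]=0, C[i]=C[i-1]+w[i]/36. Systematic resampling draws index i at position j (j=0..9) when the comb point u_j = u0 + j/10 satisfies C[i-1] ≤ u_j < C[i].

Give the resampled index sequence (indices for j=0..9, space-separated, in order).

C = [0, 1/6, 11/36, 1/2, 1/2, 5/9, 2/3, 7/9, 35/36, 1]
j=0: u_0=11/120 ∈ [0, 1/6) → index 1
j=1: u_1=23/120 ∈ [1/6, 11/36) → index 2
j=2: u_2=7/24 ∈ [1/6, 11/36) → index 2
j=3: u_3=47/120 ∈ [11/36, 1/2) → index 3
j=4: u_4=59/120 ∈ [11/36, 1/2) → index 3
j=5: u_5=71/120 ∈ [5/9, 2/3) → index 6
j=6: u_6=83/120 ∈ [2/3, 7/9) → index 7
j=7: u_7=19/24 ∈ [7/9, 35/36) → index 8
j=8: u_8=107/120 ∈ [7/9, 35/36) → index 8
j=9: u_9=119/120 ∈ [35/36, 1) → index 9

1 2 2 3 3 6 7 8 8 9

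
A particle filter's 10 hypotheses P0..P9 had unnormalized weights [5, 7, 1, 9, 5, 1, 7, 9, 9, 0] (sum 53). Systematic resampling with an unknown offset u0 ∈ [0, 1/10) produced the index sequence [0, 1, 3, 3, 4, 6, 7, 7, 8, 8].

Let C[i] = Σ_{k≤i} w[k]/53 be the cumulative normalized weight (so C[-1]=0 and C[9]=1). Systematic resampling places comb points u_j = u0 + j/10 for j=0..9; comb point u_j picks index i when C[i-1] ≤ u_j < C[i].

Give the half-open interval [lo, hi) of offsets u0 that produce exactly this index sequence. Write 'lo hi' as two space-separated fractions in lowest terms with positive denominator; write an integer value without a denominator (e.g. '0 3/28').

16/265 5/53

C = [5/53, 12/53, 13/53, 22/53, 27/53, 28/53, 35/53, 44/53, 1, 1]
j=0 picked index 0: u0 ∈ [0, 5/53)
j=1 picked index 1: u0 ∈ [-3/530, 67/530)
j=2 picked index 3: u0 ∈ [12/265, 57/265)
j=3 picked index 3: u0 ∈ [-29/530, 61/530)
j=4 picked index 4: u0 ∈ [4/265, 29/265)
j=5 picked index 6: u0 ∈ [3/106, 17/106)
j=6 picked index 7: u0 ∈ [16/265, 61/265)
j=7 picked index 7: u0 ∈ [-21/530, 69/530)
j=8 picked index 8: u0 ∈ [8/265, 1/5)
j=9 picked index 8: u0 ∈ [-37/530, 1/10)
intersection: [16/265, 5/53)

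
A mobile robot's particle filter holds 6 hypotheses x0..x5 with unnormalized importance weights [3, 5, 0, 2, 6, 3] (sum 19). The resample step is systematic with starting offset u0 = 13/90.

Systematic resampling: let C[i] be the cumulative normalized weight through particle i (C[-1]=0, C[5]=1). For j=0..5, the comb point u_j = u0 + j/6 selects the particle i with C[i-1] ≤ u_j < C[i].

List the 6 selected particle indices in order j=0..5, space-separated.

0 1 3 4 4 5

C = [3/19, 8/19, 8/19, 10/19, 16/19, 1]
j=0: u_0=13/90 ∈ [0, 3/19) → index 0
j=1: u_1=14/45 ∈ [3/19, 8/19) → index 1
j=2: u_2=43/90 ∈ [8/19, 10/19) → index 3
j=3: u_3=29/45 ∈ [10/19, 16/19) → index 4
j=4: u_4=73/90 ∈ [10/19, 16/19) → index 4
j=5: u_5=44/45 ∈ [16/19, 1) → index 5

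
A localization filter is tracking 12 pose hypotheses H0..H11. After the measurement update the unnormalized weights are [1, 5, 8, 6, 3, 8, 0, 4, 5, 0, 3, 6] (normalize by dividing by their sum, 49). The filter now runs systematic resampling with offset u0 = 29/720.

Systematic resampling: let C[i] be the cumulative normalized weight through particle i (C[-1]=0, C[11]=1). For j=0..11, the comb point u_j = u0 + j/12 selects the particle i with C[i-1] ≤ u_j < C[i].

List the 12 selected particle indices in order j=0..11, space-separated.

C = [1/49, 6/49, 2/7, 20/49, 23/49, 31/49, 31/49, 5/7, 40/49, 40/49, 43/49, 1]
j=0: u_0=29/720 ∈ [1/49, 6/49) → index 1
j=1: u_1=89/720 ∈ [6/49, 2/7) → index 2
j=2: u_2=149/720 ∈ [6/49, 2/7) → index 2
j=3: u_3=209/720 ∈ [2/7, 20/49) → index 3
j=4: u_4=269/720 ∈ [2/7, 20/49) → index 3
j=5: u_5=329/720 ∈ [20/49, 23/49) → index 4
j=6: u_6=389/720 ∈ [23/49, 31/49) → index 5
j=7: u_7=449/720 ∈ [23/49, 31/49) → index 5
j=8: u_8=509/720 ∈ [31/49, 5/7) → index 7
j=9: u_9=569/720 ∈ [5/7, 40/49) → index 8
j=10: u_10=629/720 ∈ [40/49, 43/49) → index 10
j=11: u_11=689/720 ∈ [43/49, 1) → index 11

1 2 2 3 3 4 5 5 7 8 10 11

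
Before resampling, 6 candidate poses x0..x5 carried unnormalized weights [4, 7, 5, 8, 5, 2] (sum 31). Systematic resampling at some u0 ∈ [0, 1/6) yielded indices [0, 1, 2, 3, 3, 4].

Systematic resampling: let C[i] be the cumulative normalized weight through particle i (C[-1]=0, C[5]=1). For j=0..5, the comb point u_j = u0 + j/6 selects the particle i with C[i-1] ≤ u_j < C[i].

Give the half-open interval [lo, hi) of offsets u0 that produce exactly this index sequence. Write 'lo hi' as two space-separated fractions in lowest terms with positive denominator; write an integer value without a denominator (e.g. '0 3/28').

C = [4/31, 11/31, 16/31, 24/31, 29/31, 1]
j=0 picked index 0: u0 ∈ [0, 4/31)
j=1 picked index 1: u0 ∈ [-7/186, 35/186)
j=2 picked index 2: u0 ∈ [2/93, 17/93)
j=3 picked index 3: u0 ∈ [1/62, 17/62)
j=4 picked index 3: u0 ∈ [-14/93, 10/93)
j=5 picked index 4: u0 ∈ [-11/186, 19/186)
intersection: [2/93, 19/186)

2/93 19/186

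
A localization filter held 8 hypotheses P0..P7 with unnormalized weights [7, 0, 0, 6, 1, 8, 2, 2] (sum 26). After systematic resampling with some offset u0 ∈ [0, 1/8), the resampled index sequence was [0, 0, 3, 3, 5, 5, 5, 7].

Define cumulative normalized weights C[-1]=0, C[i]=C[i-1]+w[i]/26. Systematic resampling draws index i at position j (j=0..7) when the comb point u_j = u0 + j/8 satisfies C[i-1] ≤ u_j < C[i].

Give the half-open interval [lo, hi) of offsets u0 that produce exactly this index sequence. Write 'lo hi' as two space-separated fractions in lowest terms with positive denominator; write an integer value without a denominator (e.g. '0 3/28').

5/104 5/52

C = [7/26, 7/26, 7/26, 1/2, 7/13, 11/13, 12/13, 1]
j=0 picked index 0: u0 ∈ [0, 7/26)
j=1 picked index 0: u0 ∈ [-1/8, 15/104)
j=2 picked index 3: u0 ∈ [1/52, 1/4)
j=3 picked index 3: u0 ∈ [-11/104, 1/8)
j=4 picked index 5: u0 ∈ [1/26, 9/26)
j=5 picked index 5: u0 ∈ [-9/104, 23/104)
j=6 picked index 5: u0 ∈ [-11/52, 5/52)
j=7 picked index 7: u0 ∈ [5/104, 1/8)
intersection: [5/104, 5/52)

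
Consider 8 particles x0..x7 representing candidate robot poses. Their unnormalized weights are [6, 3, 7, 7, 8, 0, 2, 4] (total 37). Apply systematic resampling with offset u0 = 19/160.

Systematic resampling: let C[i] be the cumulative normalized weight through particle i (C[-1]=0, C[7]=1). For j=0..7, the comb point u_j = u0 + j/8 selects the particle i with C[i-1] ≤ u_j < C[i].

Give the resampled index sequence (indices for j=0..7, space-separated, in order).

C = [6/37, 9/37, 16/37, 23/37, 31/37, 31/37, 33/37, 1]
j=0: u_0=19/160 ∈ [0, 6/37) → index 0
j=1: u_1=39/160 ∈ [9/37, 16/37) → index 2
j=2: u_2=59/160 ∈ [9/37, 16/37) → index 2
j=3: u_3=79/160 ∈ [16/37, 23/37) → index 3
j=4: u_4=99/160 ∈ [16/37, 23/37) → index 3
j=5: u_5=119/160 ∈ [23/37, 31/37) → index 4
j=6: u_6=139/160 ∈ [31/37, 33/37) → index 6
j=7: u_7=159/160 ∈ [33/37, 1) → index 7

0 2 2 3 3 4 6 7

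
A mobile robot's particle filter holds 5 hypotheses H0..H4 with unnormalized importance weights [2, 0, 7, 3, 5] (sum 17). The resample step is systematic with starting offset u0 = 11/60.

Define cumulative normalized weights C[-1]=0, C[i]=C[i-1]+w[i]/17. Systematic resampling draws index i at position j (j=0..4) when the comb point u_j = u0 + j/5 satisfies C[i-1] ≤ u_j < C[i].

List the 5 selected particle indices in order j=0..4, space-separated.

2 2 3 4 4

C = [2/17, 2/17, 9/17, 12/17, 1]
j=0: u_0=11/60 ∈ [2/17, 9/17) → index 2
j=1: u_1=23/60 ∈ [2/17, 9/17) → index 2
j=2: u_2=7/12 ∈ [9/17, 12/17) → index 3
j=3: u_3=47/60 ∈ [12/17, 1) → index 4
j=4: u_4=59/60 ∈ [12/17, 1) → index 4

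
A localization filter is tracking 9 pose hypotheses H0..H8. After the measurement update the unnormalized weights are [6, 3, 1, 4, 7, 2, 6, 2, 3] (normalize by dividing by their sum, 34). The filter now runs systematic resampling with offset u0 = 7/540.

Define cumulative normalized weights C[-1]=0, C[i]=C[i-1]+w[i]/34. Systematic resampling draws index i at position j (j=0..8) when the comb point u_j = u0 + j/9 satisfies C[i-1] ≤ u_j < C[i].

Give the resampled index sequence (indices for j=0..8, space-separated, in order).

C = [3/17, 9/34, 5/17, 7/17, 21/34, 23/34, 29/34, 31/34, 1]
j=0: u_0=7/540 ∈ [0, 3/17) → index 0
j=1: u_1=67/540 ∈ [0, 3/17) → index 0
j=2: u_2=127/540 ∈ [3/17, 9/34) → index 1
j=3: u_3=187/540 ∈ [5/17, 7/17) → index 3
j=4: u_4=247/540 ∈ [7/17, 21/34) → index 4
j=5: u_5=307/540 ∈ [7/17, 21/34) → index 4
j=6: u_6=367/540 ∈ [23/34, 29/34) → index 6
j=7: u_7=427/540 ∈ [23/34, 29/34) → index 6
j=8: u_8=487/540 ∈ [29/34, 31/34) → index 7

0 0 1 3 4 4 6 6 7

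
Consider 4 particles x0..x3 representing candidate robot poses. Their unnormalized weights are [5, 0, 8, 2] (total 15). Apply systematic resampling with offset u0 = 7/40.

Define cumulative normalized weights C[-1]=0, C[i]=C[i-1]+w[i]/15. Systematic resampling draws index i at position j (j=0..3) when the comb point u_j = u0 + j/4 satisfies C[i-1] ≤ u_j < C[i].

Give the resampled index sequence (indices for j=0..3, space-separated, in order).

C = [1/3, 1/3, 13/15, 1]
j=0: u_0=7/40 ∈ [0, 1/3) → index 0
j=1: u_1=17/40 ∈ [1/3, 13/15) → index 2
j=2: u_2=27/40 ∈ [1/3, 13/15) → index 2
j=3: u_3=37/40 ∈ [13/15, 1) → index 3

0 2 2 3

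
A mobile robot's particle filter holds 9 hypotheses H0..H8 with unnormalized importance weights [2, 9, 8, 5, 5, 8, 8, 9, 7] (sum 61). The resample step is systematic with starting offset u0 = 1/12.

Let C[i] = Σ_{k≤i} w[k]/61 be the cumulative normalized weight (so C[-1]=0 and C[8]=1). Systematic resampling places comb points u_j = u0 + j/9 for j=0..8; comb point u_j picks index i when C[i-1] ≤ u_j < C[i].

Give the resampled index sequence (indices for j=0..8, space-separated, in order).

C = [2/61, 11/61, 19/61, 24/61, 29/61, 37/61, 45/61, 54/61, 1]
j=0: u_0=1/12 ∈ [2/61, 11/61) → index 1
j=1: u_1=7/36 ∈ [11/61, 19/61) → index 2
j=2: u_2=11/36 ∈ [11/61, 19/61) → index 2
j=3: u_3=5/12 ∈ [24/61, 29/61) → index 4
j=4: u_4=19/36 ∈ [29/61, 37/61) → index 5
j=5: u_5=23/36 ∈ [37/61, 45/61) → index 6
j=6: u_6=3/4 ∈ [45/61, 54/61) → index 7
j=7: u_7=31/36 ∈ [45/61, 54/61) → index 7
j=8: u_8=35/36 ∈ [54/61, 1) → index 8

1 2 2 4 5 6 7 7 8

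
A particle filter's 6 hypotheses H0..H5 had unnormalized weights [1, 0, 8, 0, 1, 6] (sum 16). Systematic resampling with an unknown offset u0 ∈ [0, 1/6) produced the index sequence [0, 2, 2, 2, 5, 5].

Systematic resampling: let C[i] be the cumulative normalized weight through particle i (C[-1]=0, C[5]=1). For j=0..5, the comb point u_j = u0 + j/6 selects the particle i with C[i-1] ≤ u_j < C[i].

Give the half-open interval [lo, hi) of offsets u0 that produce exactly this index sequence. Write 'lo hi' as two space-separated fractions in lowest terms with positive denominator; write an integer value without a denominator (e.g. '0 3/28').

C = [1/16, 1/16, 9/16, 9/16, 5/8, 1]
j=0 picked index 0: u0 ∈ [0, 1/16)
j=1 picked index 2: u0 ∈ [-5/48, 19/48)
j=2 picked index 2: u0 ∈ [-13/48, 11/48)
j=3 picked index 2: u0 ∈ [-7/16, 1/16)
j=4 picked index 5: u0 ∈ [-1/24, 1/3)
j=5 picked index 5: u0 ∈ [-5/24, 1/6)
intersection: [0, 1/16)

0 1/16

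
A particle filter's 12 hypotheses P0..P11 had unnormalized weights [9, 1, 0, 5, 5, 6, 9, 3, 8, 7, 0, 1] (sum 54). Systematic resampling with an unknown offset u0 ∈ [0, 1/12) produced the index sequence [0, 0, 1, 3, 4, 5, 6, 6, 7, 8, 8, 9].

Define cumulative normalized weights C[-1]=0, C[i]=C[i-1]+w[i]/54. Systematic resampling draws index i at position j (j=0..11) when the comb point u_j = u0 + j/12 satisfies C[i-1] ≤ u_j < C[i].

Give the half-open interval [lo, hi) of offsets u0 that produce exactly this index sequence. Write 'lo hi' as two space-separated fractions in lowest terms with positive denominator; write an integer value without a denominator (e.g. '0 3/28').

C = [1/6, 5/27, 5/27, 5/18, 10/27, 13/27, 35/54, 19/27, 23/27, 53/54, 53/54, 1]
j=0 picked index 0: u0 ∈ [0, 1/6)
j=1 picked index 0: u0 ∈ [-1/12, 1/12)
j=2 picked index 1: u0 ∈ [0, 1/54)
j=3 picked index 3: u0 ∈ [-7/108, 1/36)
j=4 picked index 4: u0 ∈ [-1/18, 1/27)
j=5 picked index 5: u0 ∈ [-5/108, 7/108)
j=6 picked index 6: u0 ∈ [-1/54, 4/27)
j=7 picked index 6: u0 ∈ [-11/108, 7/108)
j=8 picked index 7: u0 ∈ [-1/54, 1/27)
j=9 picked index 8: u0 ∈ [-5/108, 11/108)
j=10 picked index 8: u0 ∈ [-7/54, 1/54)
j=11 picked index 9: u0 ∈ [-7/108, 7/108)
intersection: [0, 1/54)

0 1/54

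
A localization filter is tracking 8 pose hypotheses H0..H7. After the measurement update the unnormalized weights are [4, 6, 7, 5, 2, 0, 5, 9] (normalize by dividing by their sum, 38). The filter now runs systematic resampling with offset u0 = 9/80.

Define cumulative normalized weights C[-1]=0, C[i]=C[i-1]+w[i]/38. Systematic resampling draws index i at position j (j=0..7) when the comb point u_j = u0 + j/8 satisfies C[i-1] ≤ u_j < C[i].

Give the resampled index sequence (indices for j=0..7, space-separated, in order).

1 1 2 3 4 6 7 7

C = [2/19, 5/19, 17/38, 11/19, 12/19, 12/19, 29/38, 1]
j=0: u_0=9/80 ∈ [2/19, 5/19) → index 1
j=1: u_1=19/80 ∈ [2/19, 5/19) → index 1
j=2: u_2=29/80 ∈ [5/19, 17/38) → index 2
j=3: u_3=39/80 ∈ [17/38, 11/19) → index 3
j=4: u_4=49/80 ∈ [11/19, 12/19) → index 4
j=5: u_5=59/80 ∈ [12/19, 29/38) → index 6
j=6: u_6=69/80 ∈ [29/38, 1) → index 7
j=7: u_7=79/80 ∈ [29/38, 1) → index 7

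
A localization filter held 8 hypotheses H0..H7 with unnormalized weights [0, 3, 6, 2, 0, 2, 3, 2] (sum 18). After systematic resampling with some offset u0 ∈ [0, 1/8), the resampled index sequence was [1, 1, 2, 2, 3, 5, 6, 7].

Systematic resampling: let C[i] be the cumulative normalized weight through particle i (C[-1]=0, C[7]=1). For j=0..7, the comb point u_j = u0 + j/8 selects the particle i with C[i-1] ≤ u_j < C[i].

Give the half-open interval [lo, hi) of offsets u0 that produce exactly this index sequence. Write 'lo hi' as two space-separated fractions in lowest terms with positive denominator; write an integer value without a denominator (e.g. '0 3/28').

C = [0, 1/6, 1/2, 11/18, 11/18, 13/18, 8/9, 1]
j=0 picked index 1: u0 ∈ [0, 1/6)
j=1 picked index 1: u0 ∈ [-1/8, 1/24)
j=2 picked index 2: u0 ∈ [-1/12, 1/4)
j=3 picked index 2: u0 ∈ [-5/24, 1/8)
j=4 picked index 3: u0 ∈ [0, 1/9)
j=5 picked index 5: u0 ∈ [-1/72, 7/72)
j=6 picked index 6: u0 ∈ [-1/36, 5/36)
j=7 picked index 7: u0 ∈ [1/72, 1/8)
intersection: [1/72, 1/24)

1/72 1/24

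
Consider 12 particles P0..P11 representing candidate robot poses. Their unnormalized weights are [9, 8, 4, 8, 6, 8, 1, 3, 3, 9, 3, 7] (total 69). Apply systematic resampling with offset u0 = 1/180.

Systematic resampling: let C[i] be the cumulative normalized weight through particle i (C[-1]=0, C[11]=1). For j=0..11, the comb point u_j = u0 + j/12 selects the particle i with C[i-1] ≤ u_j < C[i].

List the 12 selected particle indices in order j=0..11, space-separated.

C = [3/23, 17/69, 7/23, 29/69, 35/69, 43/69, 44/69, 47/69, 50/69, 59/69, 62/69, 1]
j=0: u_0=1/180 ∈ [0, 3/23) → index 0
j=1: u_1=4/45 ∈ [0, 3/23) → index 0
j=2: u_2=31/180 ∈ [3/23, 17/69) → index 1
j=3: u_3=23/90 ∈ [17/69, 7/23) → index 2
j=4: u_4=61/180 ∈ [7/23, 29/69) → index 3
j=5: u_5=19/45 ∈ [29/69, 35/69) → index 4
j=6: u_6=91/180 ∈ [29/69, 35/69) → index 4
j=7: u_7=53/90 ∈ [35/69, 43/69) → index 5
j=8: u_8=121/180 ∈ [44/69, 47/69) → index 7
j=9: u_9=34/45 ∈ [50/69, 59/69) → index 9
j=10: u_10=151/180 ∈ [50/69, 59/69) → index 9
j=11: u_11=83/90 ∈ [62/69, 1) → index 11

0 0 1 2 3 4 4 5 7 9 9 11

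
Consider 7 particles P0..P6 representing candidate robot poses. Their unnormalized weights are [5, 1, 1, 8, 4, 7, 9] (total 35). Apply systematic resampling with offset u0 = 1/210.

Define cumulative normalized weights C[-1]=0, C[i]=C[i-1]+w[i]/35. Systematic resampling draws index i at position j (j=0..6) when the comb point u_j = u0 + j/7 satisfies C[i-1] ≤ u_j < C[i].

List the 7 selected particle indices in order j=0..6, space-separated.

C = [1/7, 6/35, 1/5, 3/7, 19/35, 26/35, 1]
j=0: u_0=1/210 ∈ [0, 1/7) → index 0
j=1: u_1=31/210 ∈ [1/7, 6/35) → index 1
j=2: u_2=61/210 ∈ [1/5, 3/7) → index 3
j=3: u_3=13/30 ∈ [3/7, 19/35) → index 4
j=4: u_4=121/210 ∈ [19/35, 26/35) → index 5
j=5: u_5=151/210 ∈ [19/35, 26/35) → index 5
j=6: u_6=181/210 ∈ [26/35, 1) → index 6

0 1 3 4 5 5 6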